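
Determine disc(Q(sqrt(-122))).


For K = Q(sqrt(d)) with d squarefree: disc(K) = d if d = 1 mod 4, and disc(K) = 4d if d = 2 or 3 mod 4.
Here d = -122, and d mod 4 = 2.
d = 2 mod 4, not 1 (O_K = Z[sqrt(d)]), so disc(K) = 4d = 4 * (-122) = -488

-488


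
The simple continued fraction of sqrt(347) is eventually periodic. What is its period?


Run the CF algorithm for sqrt(347).
a_0 = floor(sqrt(347)) = 18; set m_0=0, q_0=1.
Recurrence: m' = q*a - m,  q' = (d - m'^2)/q,  a' = floor((a_0 + m')/q').
  step 1: m=18, q=23, a=1
  step 2: m=5, q=14, a=1
  step 3: m=9, q=19, a=1
  step 4: m=10, q=13, a=2
  step 5: m=16, q=7, a=4
  step 6: m=12, q=29, a=1
  step 7: m=17, q=2, a=17
  step 8: m=17, q=29, a=1
  step 9: m=12, q=7, a=4
  step 10: m=16, q=13, a=2
  step 11: m=10, q=19, a=1
  step 12: m=9, q=14, a=1
  step 13: m=5, q=23, a=1
  step 14: m=18, q=1, a=36
a_14 = 2*a_0 = 36, so the period closes here.
sqrt(347) = [18; 1, 1, 1, 2, 4, 1, 17, 1, 4, 2, 1, 1, 1, 36]
Period length = 14

14


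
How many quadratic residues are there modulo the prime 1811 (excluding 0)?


For prime p, the number of non-zero quadratic residues is (p-1)/2.
= (1811-1)/2
= 905

905


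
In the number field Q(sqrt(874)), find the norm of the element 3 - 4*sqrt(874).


N(a + b*sqrt(d)) = a^2 - d*b^2
= (3)^2 - (874)*(-4)^2
= 9 - 13984
= -13975

-13975


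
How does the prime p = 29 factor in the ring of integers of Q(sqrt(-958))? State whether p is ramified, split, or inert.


K = Q(sqrt(-958)). Since d mod 4 = 2, disc(K) = -3832.
Check p | disc: -3832 mod 29 = 25.
p does not divide disc. Compute Legendre symbol (d/p):
28^((29-1)/2) mod 29 = 1
(d/p) = 1, so p splits: (p) = P*P' with e=1, f=1, g=2.
Therefore p is split.

split


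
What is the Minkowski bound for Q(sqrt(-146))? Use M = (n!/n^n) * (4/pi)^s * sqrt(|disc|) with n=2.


d = -146, d mod 4 = 2, so disc(K) = 4d = -584; |disc(K)| = 584
Imaginary quadratic field, so n = 2, s = r2 = 1, r1 = 0
M = (n!/n^n) * (4/pi)^s * sqrt(|disc(K)|) = (2!/2^2) * (4/pi)^1 * sqrt(584)
= 0.5 * 1.273240 * 24.166092
= 15.3846

15.3846


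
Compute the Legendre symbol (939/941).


p = 941 is prime, so compute (939/941) with the reciprocity algorithm (Jacobi-symbol steps: pull out 2s via (2/n), flip via reciprocity, reduce):
  reciprocity: (939/941) -> +(941/939)
  reduce: (2/939)
  pull out 2: (2/939) = -1  (since 939 mod 8 = 3)
  (1/939) = 1
Product of signs = -1
(939/941) = -1

-1


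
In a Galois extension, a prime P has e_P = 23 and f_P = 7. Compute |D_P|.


|D_P| = e * f
= 23 * 7
= 161

161


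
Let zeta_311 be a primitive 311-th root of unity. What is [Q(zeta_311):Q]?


The degree equals Euler's totient phi(311).
311 = 311
phi(311) = 310

310


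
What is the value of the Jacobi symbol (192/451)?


Compute (192/451) via quadratic reciprocity:
  pull out 2: (2/451) = -1  (since 451 mod 8 = 3)
  pull out 2: (2/451) = -1  (since 451 mod 8 = 3)
  pull out 2: (2/451) = -1  (since 451 mod 8 = 3)
  pull out 2: (2/451) = -1  (since 451 mod 8 = 3)
  pull out 2: (2/451) = -1  (since 451 mod 8 = 3)
  pull out 2: (2/451) = -1  (since 451 mod 8 = 3)
  reciprocity: (3/451) -> -(451/3)
  reduce: (1/3)
  (1/3) = 1
Product of signs = -1

-1


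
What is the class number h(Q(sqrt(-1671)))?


K = Q(sqrt(-1671)). d mod 4 = 1, so D = disc(K) = d = -1671
h(K) equals the number of primitive reduced positive-definite forms (a, b, c) = a*x^2 + b*x*y + c*y^2 with b^2 - 4ac = D,
where reduced means |b| <= a <= c, with b >= 0 whenever |b| = a or a = c, and primitive means gcd(a, b, c) = 1.
Reduced forces 3a^2 <= |D| = 1671, so 1 <= a <= 23; b must have the parity of D, and c = (b^2 - D)/(4a) must be an integer >= a.
Enumerate a = 1..23, b in [-a, a]:
  a=1: (1, 1, 418)  [1]
  a=2: (2, -1, 209), (2, 1, 209)  [2]
  a=3: (3, 3, 140)  [1]
  a=4: (4, -3, 105), (4, 3, 105)  [2]
  a=5: (5, -3, 84), (5, 3, 84)  [2]
  a=6: (6, -3, 70), (6, 3, 70)  [2]
  a=7: (7, -3, 60), (7, 3, 60)  [2]
  a=8: (8, -5, 53), (8, 5, 53)  [2]
  a=9: none
  a=10: (10, -7, 43), (10, -3, 42), (10, 3, 42), (10, 7, 43)  [4]
  a=11: (11, -1, 38), (11, 1, 38)  [2]
  a=12: (12, -3, 35), (12, 3, 35)  [2]
  a=13: none
  a=14: (14, -11, 32), (14, -3, 30), (14, 3, 30), (14, 11, 32)  [4]
  a=15: (15, -3, 28), (15, 3, 28)  [2]
  a=16: (16, -11, 28), (16, 11, 28)  [2]
  a=17..18: none
  a=19: (19, -1, 22), (19, 1, 22)  [2]
  a=20: (20, -13, 23), (20, -3, 21), (20, 3, 21), (20, 13, 23)  [4]
  a=21: none
  a=22: (22, -21, 24), (22, 21, 24)  [2]
  a=23: none
Total reduced forms: 1 + 2 + 1 + 2 + 2 + 2 + 2 + 2 + 4 + 2 + 2 + 4 + 2 + 2 + 2 + 4 + 2 = 38
h = 38

38


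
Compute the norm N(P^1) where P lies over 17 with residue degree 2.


N(P^a) = p^(a*f)
= 17^(1*2)
= 17^2
= 289

289


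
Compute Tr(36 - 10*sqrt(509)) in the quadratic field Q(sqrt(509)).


Tr(a + b*sqrt(d)) = (a + b*sqrt(d)) + (a - b*sqrt(d)) = 2a
= 2 * (36)
= 72

72


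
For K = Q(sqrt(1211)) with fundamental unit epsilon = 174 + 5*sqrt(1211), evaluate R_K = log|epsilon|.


epsilon = 174 + 5*sqrt(1211)
= 347.9971
R = ln(347.9971)
= 5.8522

5.8522


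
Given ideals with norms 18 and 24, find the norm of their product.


N(IJ) = N(I) * N(J)
= 18 * 24
= 432

432


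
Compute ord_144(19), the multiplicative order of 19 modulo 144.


We want ord_144(19), the smallest k >= 1 with 19^k = 1 mod 144.
n = 144 = 2^4 * 3^2, phi(144) = 48; the order divides phi(n).
Divisors of 48: 1, 2, 3, 4, 6, 8, 12, 16, 24, 48
Repeated squaring mod 144: 19^1 = 19, 19^2 = 73, 19^4 = 1, 19^8 = 1, 19^16 = 1, 19^32 = 1
Test divisors in increasing order:
  k=1: 19^1 = 19 mod 144
  k=2: 19^2 = 73 mod 144
  k=3: 19^3 = 73 * 19 = 91 mod 144
  k=4: 19^4 = 1 mod 144  <- first divisor giving 1
Order = 4

4


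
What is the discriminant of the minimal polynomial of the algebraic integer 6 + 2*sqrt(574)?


The element 6 + 2*sqrt(574) has minimal polynomial:
x^2 - 12*x - 2260
Discriminant = (-12)^2 - 4*(-2260)
= 144 + 9040
= 9184

9184


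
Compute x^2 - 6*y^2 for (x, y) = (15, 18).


x^2 - d*y^2
= 15^2 - 6*18^2
= 225 - 1944
= -1719

-1719


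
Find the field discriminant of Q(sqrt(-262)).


For K = Q(sqrt(d)) with d squarefree: disc(K) = d if d = 1 mod 4, and disc(K) = 4d if d = 2 or 3 mod 4.
Here d = -262, and d mod 4 = 2.
d = 2 mod 4, not 1 (O_K = Z[sqrt(d)]), so disc(K) = 4d = 4 * (-262) = -1048

-1048


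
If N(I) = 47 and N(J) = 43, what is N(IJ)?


N(IJ) = N(I) * N(J)
= 47 * 43
= 2021

2021


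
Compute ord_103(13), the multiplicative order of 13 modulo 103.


We want ord_103(13), the smallest k >= 1 with 13^k = 1 mod 103.
n = 103 = 103, phi(103) = 102; the order divides phi(n).
Divisors of 102: 1, 2, 3, 6, 17, 34, 51, 102
Repeated squaring mod 103: 13^1 = 13, 13^2 = 66, 13^4 = 30, 13^8 = 76, 13^16 = 8, 13^32 = 64, 13^64 = 79
Test divisors in increasing order:
  k=1: 13^1 = 13 mod 103
  k=2: 13^2 = 66 mod 103
  k=3: 13^3 = 66 * 13 = 34 mod 103
  k=6: 13^6 = 30 * 66 = 23 mod 103
  k=17: 13^17 = 8 * 13 = 1 mod 103  <- first divisor giving 1
Order = 17

17


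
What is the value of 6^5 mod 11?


p = 11 is prime and the exponent is (p-1)/2 = 5, so by Euler's criterion 6^5 = (6/11) = +1 or -1 mod 11.
Compute by square-and-multiply:
  5 = 4 + 1 (binary 101)
  Repeated squaring mod 11: 6^1 = 6, 6^2 = 3, 6^4 = 9
  6^5 = 6^4 * 6^1 = 9 * 6 mod 11
    9 * 6 = 54 = 10 mod 11
  6^5 = 10 mod 11
Result 10 = p - 1 = -1 mod 11: 6 is a quadratic non-residue mod 11. As a residue in [0, p-1] the value is 10.
6^5 mod 11 = 10

10


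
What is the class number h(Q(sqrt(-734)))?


K = Q(sqrt(-734)). d mod 4 = 2, so D = disc(K) = 4d = -2936
h(K) equals the number of primitive reduced positive-definite forms (a, b, c) = a*x^2 + b*x*y + c*y^2 with b^2 - 4ac = D,
where reduced means |b| <= a <= c, with b >= 0 whenever |b| = a or a = c, and primitive means gcd(a, b, c) = 1.
Reduced forces 3a^2 <= |D| = 2936, so 1 <= a <= 31; b must have the parity of D, and c = (b^2 - D)/(4a) must be an integer >= a.
Enumerate a = 1..31, b in [-a, a]:
  a=1: (1, 0, 734)  [1]
  a=2: (2, 0, 367)  [1]
  a=3: (3, -2, 245), (3, 2, 245)  [2]
  a=4: none
  a=5: (5, -2, 147), (5, 2, 147)  [2]
  a=6: (6, -4, 123), (6, 4, 123)  [2]
  a=7: (7, -2, 105), (7, 2, 105)  [2]
  a=8: none
  a=9: (9, -4, 82), (9, 4, 82)  [2]
  a=10: (10, -8, 75), (10, 8, 75)  [2]
  a=11: (11, -10, 69), (11, 10, 69)  [2]
  a=12..13: none
  a=14: (14, -12, 55), (14, 12, 55)  [2]
  a=15: (15, -8, 50), (15, -2, 49), (15, 2, 49), (15, 8, 50)  [4]
  a=16..17: none
  a=18: (18, -4, 41), (18, 4, 41)  [2]
  a=19: (19, -16, 42), (19, 16, 42)  [2]
  a=20: none
  a=21: (21, -16, 38), (21, -2, 35), (21, 2, 35), (21, 16, 38)  [4]
  a=22: (22, -12, 35), (22, 12, 35)  [2]
  a=23: (23, -10, 33), (23, 10, 33)  [2]
  a=24: none
  a=25: (25, -8, 30), (25, 8, 30)  [2]
  a=26: none
  a=27: (27, -14, 29), (27, 14, 29)  [2]
  a=28..29: none
  a=30: (30, -28, 31), (30, 28, 31)  [2]
  a=31: none
Total reduced forms: 1 + 1 + 2 + 2 + 2 + 2 + 2 + 2 + 2 + 2 + 4 + 2 + 2 + 4 + 2 + 2 + 2 + 2 + 2 = 40
h = 40

40


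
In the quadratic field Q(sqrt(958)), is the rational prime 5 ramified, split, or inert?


K = Q(sqrt(958)). Since d mod 4 = 2, disc(K) = 3832.
Check p | disc: 3832 mod 5 = 2.
p does not divide disc. Compute Legendre symbol (d/p):
3^((5-1)/2) mod 5 = -1
(d/p) = -1, so p is inert: (p) stays prime with e=1, f=2, g=1.
Therefore p is inert.

inert


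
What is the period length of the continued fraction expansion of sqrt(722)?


Run the CF algorithm for sqrt(722).
a_0 = floor(sqrt(722)) = 26; set m_0=0, q_0=1.
Recurrence: m' = q*a - m,  q' = (d - m'^2)/q,  a' = floor((a_0 + m')/q').
  step 1: m=26, q=46, a=1
  step 2: m=20, q=7, a=6
  step 3: m=22, q=34, a=1
  step 4: m=12, q=17, a=2
  step 5: m=22, q=14, a=3
  step 6: m=20, q=23, a=2
  step 7: m=26, q=2, a=26
  step 8: m=26, q=23, a=2
  step 9: m=20, q=14, a=3
  step 10: m=22, q=17, a=2
  step 11: m=12, q=34, a=1
  step 12: m=22, q=7, a=6
  step 13: m=20, q=46, a=1
  step 14: m=26, q=1, a=52
a_14 = 2*a_0 = 52, so the period closes here.
sqrt(722) = [26; 1, 6, 1, 2, 3, 2, 26, 2, 3, 2, 1, 6, 1, 52]
Period length = 14

14


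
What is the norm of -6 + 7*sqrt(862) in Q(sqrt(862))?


N(a + b*sqrt(d)) = a^2 - d*b^2
= (-6)^2 - (862)*(7)^2
= 36 - 42238
= -42202

-42202


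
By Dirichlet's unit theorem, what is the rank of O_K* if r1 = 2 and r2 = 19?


By Dirichlet's unit theorem:
rank = r1 + r2 - 1
= 2 + 19 - 1
= 20

20


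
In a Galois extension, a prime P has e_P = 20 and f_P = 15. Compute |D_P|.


|D_P| = e * f
= 20 * 15
= 300

300


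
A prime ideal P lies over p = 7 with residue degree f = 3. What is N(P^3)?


N(P^a) = p^(a*f)
= 7^(3*3)
= 7^9
= 40353607

40353607


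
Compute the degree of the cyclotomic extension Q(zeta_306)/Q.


The degree equals Euler's totient phi(306).
306 = 2 * 3^2 * 17
phi(306) = 96

96


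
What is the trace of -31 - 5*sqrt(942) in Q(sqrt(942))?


Tr(a + b*sqrt(d)) = (a + b*sqrt(d)) + (a - b*sqrt(d)) = 2a
= 2 * (-31)
= -62

-62


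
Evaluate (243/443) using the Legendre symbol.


p = 443 is prime, so compute (243/443) with the reciprocity algorithm (Jacobi-symbol steps: pull out 2s via (2/n), flip via reciprocity, reduce):
  reciprocity: (243/443) -> -(443/243)
  reduce: (200/243)
  pull out 2: (2/243) = -1  (since 243 mod 8 = 3)
  pull out 2: (2/243) = -1  (since 243 mod 8 = 3)
  pull out 2: (2/243) = -1  (since 243 mod 8 = 3)
  reciprocity: (25/243) -> +(243/25)
  reduce: (18/25)
  pull out 2: (2/25) = +1  (since 25 mod 8 = 1)
  reciprocity: (9/25) -> +(25/9)
  reduce: (7/9)
  reciprocity: (7/9) -> +(9/7)
  reduce: (2/7)
  pull out 2: (2/7) = +1  (since 7 mod 8 = 7)
  (1/7) = 1
Product of signs = 1
(243/443) = 1

1


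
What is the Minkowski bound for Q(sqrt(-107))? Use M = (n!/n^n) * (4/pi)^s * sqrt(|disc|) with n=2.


d = -107, d mod 4 = 1, so disc(K) = d = -107; |disc(K)| = 107
Imaginary quadratic field, so n = 2, s = r2 = 1, r1 = 0
M = (n!/n^n) * (4/pi)^s * sqrt(|disc(K)|) = (2!/2^2) * (4/pi)^1 * sqrt(107)
= 0.5 * 1.273240 * 10.344080
= 6.5852

6.5852


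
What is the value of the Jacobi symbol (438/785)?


Compute (438/785) via quadratic reciprocity:
  pull out 2: (2/785) = +1  (since 785 mod 8 = 1)
  reciprocity: (219/785) -> +(785/219)
  reduce: (128/219)
  pull out 2: (2/219) = -1  (since 219 mod 8 = 3)
  pull out 2: (2/219) = -1  (since 219 mod 8 = 3)
  pull out 2: (2/219) = -1  (since 219 mod 8 = 3)
  pull out 2: (2/219) = -1  (since 219 mod 8 = 3)
  pull out 2: (2/219) = -1  (since 219 mod 8 = 3)
  pull out 2: (2/219) = -1  (since 219 mod 8 = 3)
  pull out 2: (2/219) = -1  (since 219 mod 8 = 3)
  (1/219) = 1
Product of signs = -1

-1


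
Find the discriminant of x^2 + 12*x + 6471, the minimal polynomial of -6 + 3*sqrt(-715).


The element -6 + 3*sqrt(-715) has minimal polynomial:
x^2 + 12*x + 6471
Discriminant = (12)^2 - 4*(6471)
= 144 - 25884
= -25740

-25740


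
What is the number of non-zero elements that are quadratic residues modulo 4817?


For prime p, the number of non-zero quadratic residues is (p-1)/2.
= (4817-1)/2
= 2408

2408


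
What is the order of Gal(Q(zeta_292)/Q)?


|Gal(Q(zeta_292)/Q)| = phi(292)
= 144

144


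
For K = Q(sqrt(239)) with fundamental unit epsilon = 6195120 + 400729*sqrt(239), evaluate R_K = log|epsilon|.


epsilon = 6195120 + 400729*sqrt(239)
= 1.2390e+07
R = ln(1.2390e+07)
= 16.3324

16.3324


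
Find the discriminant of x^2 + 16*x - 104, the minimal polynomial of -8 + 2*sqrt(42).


The element -8 + 2*sqrt(42) has minimal polynomial:
x^2 + 16*x - 104
Discriminant = (16)^2 - 4*(-104)
= 256 + 416
= 672

672


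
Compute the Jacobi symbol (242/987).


Compute (242/987) via quadratic reciprocity:
  pull out 2: (2/987) = -1  (since 987 mod 8 = 3)
  reciprocity: (121/987) -> +(987/121)
  reduce: (19/121)
  reciprocity: (19/121) -> +(121/19)
  reduce: (7/19)
  reciprocity: (7/19) -> -(19/7)
  reduce: (5/7)
  reciprocity: (5/7) -> +(7/5)
  reduce: (2/5)
  pull out 2: (2/5) = -1  (since 5 mod 8 = 5)
  (1/5) = 1
Product of signs = -1

-1


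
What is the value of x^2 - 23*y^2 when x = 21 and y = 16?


x^2 - d*y^2
= 21^2 - 23*16^2
= 441 - 5888
= -5447

-5447


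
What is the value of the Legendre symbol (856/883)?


p = 883 is prime, so compute (856/883) with the reciprocity algorithm (Jacobi-symbol steps: pull out 2s via (2/n), flip via reciprocity, reduce):
  pull out 2: (2/883) = -1  (since 883 mod 8 = 3)
  pull out 2: (2/883) = -1  (since 883 mod 8 = 3)
  pull out 2: (2/883) = -1  (since 883 mod 8 = 3)
  reciprocity: (107/883) -> -(883/107)
  reduce: (27/107)
  reciprocity: (27/107) -> -(107/27)
  reduce: (26/27)
  pull out 2: (2/27) = -1  (since 27 mod 8 = 3)
  reciprocity: (13/27) -> +(27/13)
  reduce: (1/13)
  (1/13) = 1
Product of signs = 1
(856/883) = 1

1


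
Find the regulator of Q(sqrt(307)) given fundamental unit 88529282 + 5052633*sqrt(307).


epsilon = 88529282 + 5052633*sqrt(307)
= 1.7706e+08
R = ln(1.7706e+08)
= 18.9920

18.9920


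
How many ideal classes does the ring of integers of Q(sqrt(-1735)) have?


K = Q(sqrt(-1735)). d mod 4 = 1, so D = disc(K) = d = -1735
h(K) equals the number of primitive reduced positive-definite forms (a, b, c) = a*x^2 + b*x*y + c*y^2 with b^2 - 4ac = D,
where reduced means |b| <= a <= c, with b >= 0 whenever |b| = a or a = c, and primitive means gcd(a, b, c) = 1.
Reduced forces 3a^2 <= |D| = 1735, so 1 <= a <= 24; b must have the parity of D, and c = (b^2 - D)/(4a) must be an integer >= a.
Enumerate a = 1..24, b in [-a, a]:
  a=1: (1, 1, 434)  [1]
  a=2: (2, -1, 217), (2, 1, 217)  [2]
  a=3: none
  a=4: (4, -3, 109), (4, 3, 109)  [2]
  a=5: (5, 5, 88)  [1]
  a=6: none
  a=7: (7, -1, 62), (7, 1, 62)  [2]
  a=8: (8, -5, 55), (8, 5, 55)  [2]
  a=9: none
  a=10: (10, -5, 44), (10, 5, 44)  [2]
  a=11: (11, -5, 40), (11, 5, 40)  [2]
  a=12..13: none
  a=14: (14, -13, 34), (14, -1, 31), (14, 1, 31), (14, 13, 34)  [4]
  a=15: none
  a=16: (16, -11, 29), (16, 11, 29)  [2]
  a=17: (17, -13, 28), (17, 13, 28)  [2]
  a=18..19: none
  a=20: (20, -5, 22), (20, 5, 22)  [2]
  a=21: none
  a=22: (22, -17, 23), (22, 17, 23)  [2]
  a=23..24: none
Total reduced forms: 1 + 2 + 2 + 1 + 2 + 2 + 2 + 2 + 4 + 2 + 2 + 2 + 2 = 26
h = 26

26


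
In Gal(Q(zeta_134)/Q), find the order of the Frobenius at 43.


The Frobenius at p in Gal(Q(zeta_n)/Q) = (Z/nZ)* is the class of p, so its order is ord_134(43), the smallest k >= 1 with 43^k = 1 mod 134.
n = 134 = 2 * 67, phi(134) = 66; the order divides phi(n).
Divisors of 66: 1, 2, 3, 6, 11, 22, 33, 66
Repeated squaring mod 134: 43^1 = 43, 43^2 = 107, 43^4 = 59, 43^8 = 131, 43^16 = 9, 43^32 = 81, 43^64 = 129
Test divisors in increasing order:
  k=1: 43^1 = 43 mod 134
  k=2: 43^2 = 107 mod 134
  k=3: 43^3 = 107 * 43 = 45 mod 134
  k=6: 43^6 = 59 * 107 = 15 mod 134
  k=11: 43^11 = 131 * 107 * 43 = 133 mod 134
  k=22: 43^22 = 9 * 59 * 107 = 1 mod 134  <- first divisor giving 1
Order = 22

22


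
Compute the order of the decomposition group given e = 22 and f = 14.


|D_P| = e * f
= 22 * 14
= 308

308


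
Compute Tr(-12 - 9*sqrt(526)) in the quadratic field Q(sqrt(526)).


Tr(a + b*sqrt(d)) = (a + b*sqrt(d)) + (a - b*sqrt(d)) = 2a
= 2 * (-12)
= -24

-24


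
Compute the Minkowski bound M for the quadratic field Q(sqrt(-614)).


d = -614, d mod 4 = 2, so disc(K) = 4d = -2456; |disc(K)| = 2456
Imaginary quadratic field, so n = 2, s = r2 = 1, r1 = 0
M = (n!/n^n) * (4/pi)^s * sqrt(|disc(K)|) = (2!/2^2) * (4/pi)^1 * sqrt(2456)
= 0.5 * 1.273240 * 49.558047
= 31.5496

31.5496


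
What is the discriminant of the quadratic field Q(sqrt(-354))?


For K = Q(sqrt(d)) with d squarefree: disc(K) = d if d = 1 mod 4, and disc(K) = 4d if d = 2 or 3 mod 4.
Here d = -354, and d mod 4 = 2.
d = 2 mod 4, not 1 (O_K = Z[sqrt(d)]), so disc(K) = 4d = 4 * (-354) = -1416

-1416


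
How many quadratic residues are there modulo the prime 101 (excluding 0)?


For prime p, the number of non-zero quadratic residues is (p-1)/2.
= (101-1)/2
= 50

50


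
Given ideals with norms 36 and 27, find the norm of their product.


N(IJ) = N(I) * N(J)
= 36 * 27
= 972

972


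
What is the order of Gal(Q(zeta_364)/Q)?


|Gal(Q(zeta_364)/Q)| = phi(364)
= 144

144


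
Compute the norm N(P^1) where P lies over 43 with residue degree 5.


N(P^a) = p^(a*f)
= 43^(1*5)
= 43^5
= 147008443

147008443


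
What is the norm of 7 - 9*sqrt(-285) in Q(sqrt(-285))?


N(a + b*sqrt(d)) = a^2 - d*b^2
= (7)^2 - (-285)*(-9)^2
= 49 + 23085
= 23134

23134


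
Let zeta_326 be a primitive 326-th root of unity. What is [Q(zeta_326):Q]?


The degree equals Euler's totient phi(326).
326 = 2 * 163
phi(326) = 162

162


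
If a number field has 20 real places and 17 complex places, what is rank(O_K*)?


By Dirichlet's unit theorem:
rank = r1 + r2 - 1
= 20 + 17 - 1
= 36

36


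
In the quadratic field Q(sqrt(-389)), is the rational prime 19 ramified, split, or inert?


K = Q(sqrt(-389)). Since d mod 4 = 3, disc(K) = -1556.
Check p | disc: -1556 mod 19 = 2.
p does not divide disc. Compute Legendre symbol (d/p):
10^((19-1)/2) mod 19 = -1
(d/p) = -1, so p is inert: (p) stays prime with e=1, f=2, g=1.
Therefore p is inert.

inert


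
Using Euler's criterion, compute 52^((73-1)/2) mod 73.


p = 73 is prime and the exponent is (p-1)/2 = 36, so by Euler's criterion 52^36 = (52/73) = +1 or -1 mod 73.
Compute by square-and-multiply:
  36 = 32 + 4 (binary 100100)
  Repeated squaring mod 73: 52^1 = 52, 52^2 = 3, 52^4 = 9, 52^8 = 8, 52^16 = 64, 52^32 = 8
  52^36 = 52^32 * 52^4 = 8 * 9 mod 73
    8 * 9 = 72 = 72 mod 73
  52^36 = 72 mod 73
Result 72 = p - 1 = -1 mod 73: 52 is a quadratic non-residue mod 73. As a residue in [0, p-1] the value is 72.
52^36 mod 73 = 72

72


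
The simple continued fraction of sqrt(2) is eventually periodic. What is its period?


Run the CF algorithm for sqrt(2).
a_0 = floor(sqrt(2)) = 1; set m_0=0, q_0=1.
Recurrence: m' = q*a - m,  q' = (d - m'^2)/q,  a' = floor((a_0 + m')/q').
  step 1: m=1, q=1, a=2
a_1 = 2*a_0 = 2, so the period closes here.
sqrt(2) = [1; 2]
Period length = 1

1


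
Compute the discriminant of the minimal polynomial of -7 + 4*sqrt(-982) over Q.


The element -7 + 4*sqrt(-982) has minimal polynomial:
x^2 + 14*x + 15761
Discriminant = (14)^2 - 4*(15761)
= 196 - 63044
= -62848

-62848


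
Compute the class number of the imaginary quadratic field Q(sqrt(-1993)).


K = Q(sqrt(-1993)). d mod 4 = 3, so D = disc(K) = 4d = -7972
h(K) equals the number of primitive reduced positive-definite forms (a, b, c) = a*x^2 + b*x*y + c*y^2 with b^2 - 4ac = D,
where reduced means |b| <= a <= c, with b >= 0 whenever |b| = a or a = c, and primitive means gcd(a, b, c) = 1.
Reduced forces 3a^2 <= |D| = 7972, so 1 <= a <= 51; b must have the parity of D, and c = (b^2 - D)/(4a) must be an integer >= a.
Enumerate a = 1..51, b in [-a, a]:
  a=1: (1, 0, 1993)  [1]
  a=2: (2, 2, 997)  [1]
  a=3..6: none
  a=7: (7, -6, 286), (7, 6, 286)  [2]
  a=8..10: none
  a=11: (11, -6, 182), (11, 6, 182)  [2]
  a=12: none
  a=13: (13, -6, 154), (13, 6, 154)  [2]
  a=14: (14, -6, 143), (14, 6, 143)  [2]
  a=15..16: none
  a=17: (17, -16, 121), (17, 16, 121)  [2]
  a=18..21: none
  a=22: (22, -6, 91), (22, 6, 91)  [2]
  a=23: (23, -20, 91), (23, 20, 91)  [2]
  a=24..25: none
  a=26: (26, -6, 77), (26, 6, 77)  [2]
  a=27..33: none
  a=34: (34, -18, 61), (34, 18, 61)  [2]
  a=35..40: none
  a=41: (41, -8, 49), (41, 8, 49)  [2]
  a=42..45: none
  a=46: (46, -26, 47), (46, 26, 47)  [2]
  a=47..51: none
Total reduced forms: 1 + 1 + 2 + 2 + 2 + 2 + 2 + 2 + 2 + 2 + 2 + 2 + 2 = 24
h = 24

24


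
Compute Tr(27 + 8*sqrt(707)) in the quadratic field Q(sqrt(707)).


Tr(a + b*sqrt(d)) = (a + b*sqrt(d)) + (a - b*sqrt(d)) = 2a
= 2 * (27)
= 54

54


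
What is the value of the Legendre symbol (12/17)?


p = 17 is prime, so compute (12/17) with the reciprocity algorithm (Jacobi-symbol steps: pull out 2s via (2/n), flip via reciprocity, reduce):
  pull out 2: (2/17) = +1  (since 17 mod 8 = 1)
  pull out 2: (2/17) = +1  (since 17 mod 8 = 1)
  reciprocity: (3/17) -> +(17/3)
  reduce: (2/3)
  pull out 2: (2/3) = -1  (since 3 mod 8 = 3)
  (1/3) = 1
Product of signs = -1
(12/17) = -1

-1


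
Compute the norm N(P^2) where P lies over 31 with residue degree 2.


N(P^a) = p^(a*f)
= 31^(2*2)
= 31^4
= 923521

923521


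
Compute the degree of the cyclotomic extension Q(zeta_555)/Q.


The degree equals Euler's totient phi(555).
555 = 3 * 5 * 37
phi(555) = 288

288


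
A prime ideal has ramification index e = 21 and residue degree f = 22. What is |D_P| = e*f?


|D_P| = e * f
= 21 * 22
= 462

462


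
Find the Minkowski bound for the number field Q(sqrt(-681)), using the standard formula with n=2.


d = -681, d mod 4 = 3, so disc(K) = 4d = -2724; |disc(K)| = 2724
Imaginary quadratic field, so n = 2, s = r2 = 1, r1 = 0
M = (n!/n^n) * (4/pi)^s * sqrt(|disc(K)|) = (2!/2^2) * (4/pi)^1 * sqrt(2724)
= 0.5 * 1.273240 * 52.191953
= 33.2264

33.2264


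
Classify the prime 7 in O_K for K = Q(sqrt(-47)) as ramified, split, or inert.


K = Q(sqrt(-47)). Since d mod 4 = 1, disc(K) = -47.
Check p | disc: -47 mod 7 = 2.
p does not divide disc. Compute Legendre symbol (d/p):
2^((7-1)/2) mod 7 = 1
(d/p) = 1, so p splits: (p) = P*P' with e=1, f=1, g=2.
Therefore p is split.

split


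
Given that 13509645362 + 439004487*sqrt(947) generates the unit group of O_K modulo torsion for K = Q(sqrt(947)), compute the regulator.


epsilon = 13509645362 + 439004487*sqrt(947)
= 2.7019e+10
R = ln(2.7019e+10)
= 24.0198

24.0198


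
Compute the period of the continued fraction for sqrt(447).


Run the CF algorithm for sqrt(447).
a_0 = floor(sqrt(447)) = 21; set m_0=0, q_0=1.
Recurrence: m' = q*a - m,  q' = (d - m'^2)/q,  a' = floor((a_0 + m')/q').
  step 1: m=21, q=6, a=7
  step 2: m=21, q=1, a=42
a_2 = 2*a_0 = 42, so the period closes here.
sqrt(447) = [21; 7, 42]
Period length = 2

2


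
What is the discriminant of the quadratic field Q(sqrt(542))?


For K = Q(sqrt(d)) with d squarefree: disc(K) = d if d = 1 mod 4, and disc(K) = 4d if d = 2 or 3 mod 4.
Here d = 542, and d mod 4 = 2.
d = 2 mod 4, not 1 (O_K = Z[sqrt(d)]), so disc(K) = 4d = 4 * (542) = 2168

2168


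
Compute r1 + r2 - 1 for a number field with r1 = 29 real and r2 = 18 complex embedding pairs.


By Dirichlet's unit theorem:
rank = r1 + r2 - 1
= 29 + 18 - 1
= 46

46


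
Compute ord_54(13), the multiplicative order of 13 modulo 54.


We want ord_54(13), the smallest k >= 1 with 13^k = 1 mod 54.
n = 54 = 2 * 3^3, phi(54) = 18; the order divides phi(n).
Divisors of 18: 1, 2, 3, 6, 9, 18
Repeated squaring mod 54: 13^1 = 13, 13^2 = 7, 13^4 = 49, 13^8 = 25, 13^16 = 31
Test divisors in increasing order:
  k=1: 13^1 = 13 mod 54
  k=2: 13^2 = 7 mod 54
  k=3: 13^3 = 7 * 13 = 37 mod 54
  k=6: 13^6 = 49 * 7 = 19 mod 54
  k=9: 13^9 = 25 * 13 = 1 mod 54  <- first divisor giving 1
Order = 9

9


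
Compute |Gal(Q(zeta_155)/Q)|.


|Gal(Q(zeta_155)/Q)| = phi(155)
= 120

120


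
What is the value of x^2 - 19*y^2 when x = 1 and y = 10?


x^2 - d*y^2
= 1^2 - 19*10^2
= 1 - 1900
= -1899

-1899


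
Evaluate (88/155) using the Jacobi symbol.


Compute (88/155) via quadratic reciprocity:
  pull out 2: (2/155) = -1  (since 155 mod 8 = 3)
  pull out 2: (2/155) = -1  (since 155 mod 8 = 3)
  pull out 2: (2/155) = -1  (since 155 mod 8 = 3)
  reciprocity: (11/155) -> -(155/11)
  reduce: (1/11)
  (1/11) = 1
Product of signs = 1

1


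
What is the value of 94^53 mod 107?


p = 107 is prime and the exponent is (p-1)/2 = 53, so by Euler's criterion 94^53 = (94/107) = +1 or -1 mod 107.
Compute by square-and-multiply:
  53 = 32 + 16 + 4 + 1 (binary 110101)
  Repeated squaring mod 107: 94^1 = 94, 94^2 = 62, 94^4 = 99, 94^8 = 64, 94^16 = 30, 94^32 = 44
  94^53 = 94^32 * 94^16 * 94^4 * 94^1 = 44 * 30 * 99 * 94 mod 107
    44 * 30 = 1320 = 36 mod 107
    36 * 99 = 3564 = 33 mod 107
    33 * 94 = 3102 = 106 mod 107
  94^53 = 106 mod 107
Result 106 = p - 1 = -1 mod 107: 94 is a quadratic non-residue mod 107. As a residue in [0, p-1] the value is 106.
94^53 mod 107 = 106

106


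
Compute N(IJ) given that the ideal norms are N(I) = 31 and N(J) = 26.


N(IJ) = N(I) * N(J)
= 31 * 26
= 806

806


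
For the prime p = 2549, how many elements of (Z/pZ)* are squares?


For prime p, the number of non-zero quadratic residues is (p-1)/2.
= (2549-1)/2
= 1274

1274


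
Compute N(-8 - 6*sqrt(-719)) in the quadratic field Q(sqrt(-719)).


N(a + b*sqrt(d)) = a^2 - d*b^2
= (-8)^2 - (-719)*(-6)^2
= 64 + 25884
= 25948

25948


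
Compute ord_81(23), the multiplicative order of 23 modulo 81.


We want ord_81(23), the smallest k >= 1 with 23^k = 1 mod 81.
n = 81 = 3^4, phi(81) = 54; the order divides phi(n).
Divisors of 54: 1, 2, 3, 6, 9, 18, 27, 54
Repeated squaring mod 81: 23^1 = 23, 23^2 = 43, 23^4 = 67, 23^8 = 34, 23^16 = 22, 23^32 = 79
Test divisors in increasing order:
  k=1: 23^1 = 23 mod 81
  k=2: 23^2 = 43 mod 81
  k=3: 23^3 = 43 * 23 = 17 mod 81
  k=6: 23^6 = 67 * 43 = 46 mod 81
  k=9: 23^9 = 34 * 23 = 53 mod 81
  k=18: 23^18 = 22 * 43 = 55 mod 81
  k=27: 23^27 = 22 * 34 * 43 * 23 = 80 mod 81
  k=54: 23^54 = 79 * 22 * 67 * 43 = 1 mod 81  <- first divisor giving 1
Order = 54

54


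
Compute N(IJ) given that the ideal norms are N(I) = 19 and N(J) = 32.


N(IJ) = N(I) * N(J)
= 19 * 32
= 608

608


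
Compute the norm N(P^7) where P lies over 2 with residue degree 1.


N(P^a) = p^(a*f)
= 2^(7*1)
= 2^7
= 128

128


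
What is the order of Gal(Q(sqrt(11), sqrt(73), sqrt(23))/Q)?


The 3 square roots of distinct primes are multiplicatively independent over Q,
so [K:Q] = 2^3 and Gal(K/Q) is isomorphic to (Z/2Z)^3.
|Gal| = 2^3 = 8

8


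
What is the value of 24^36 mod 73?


p = 73 is prime and the exponent is (p-1)/2 = 36, so by Euler's criterion 24^36 = (24/73) = +1 or -1 mod 73.
Compute by square-and-multiply:
  36 = 32 + 4 (binary 100100)
  Repeated squaring mod 73: 24^1 = 24, 24^2 = 65, 24^4 = 64, 24^8 = 8, 24^16 = 64, 24^32 = 8
  24^36 = 24^32 * 24^4 = 8 * 64 mod 73
    8 * 64 = 512 = 1 mod 73
  24^36 = 1 mod 73
Result 1: 24 is a quadratic residue mod 73.
24^36 mod 73 = 1

1


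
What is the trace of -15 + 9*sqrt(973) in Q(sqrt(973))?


Tr(a + b*sqrt(d)) = (a + b*sqrt(d)) + (a - b*sqrt(d)) = 2a
= 2 * (-15)
= -30

-30


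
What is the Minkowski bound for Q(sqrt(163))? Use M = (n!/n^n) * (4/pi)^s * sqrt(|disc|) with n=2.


d = 163, d mod 4 = 3, so disc(K) = 4d = 652; |disc(K)| = 652
Real quadratic field, so n = 2, s = r2 = 0, r1 = 2
M = (n!/n^n) * (4/pi)^s * sqrt(|disc(K)|) = (2!/2^2) * (4/pi)^0 * sqrt(652)
= 0.5 * 1.000000 * 25.534291
= 12.7671

12.7671


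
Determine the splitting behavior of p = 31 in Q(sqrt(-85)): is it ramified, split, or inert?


K = Q(sqrt(-85)). Since d mod 4 = 3, disc(K) = -340.
Check p | disc: -340 mod 31 = 1.
p does not divide disc. Compute Legendre symbol (d/p):
8^((31-1)/2) mod 31 = 1
(d/p) = 1, so p splits: (p) = P*P' with e=1, f=1, g=2.
Therefore p is split.

split


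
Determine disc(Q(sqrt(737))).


For K = Q(sqrt(d)) with d squarefree: disc(K) = d if d = 1 mod 4, and disc(K) = 4d if d = 2 or 3 mod 4.
Here d = 737, and d mod 4 = 1.
d = 1 mod 4 (O_K = Z[(1+sqrt(d))/2]), so disc(K) = d = 737

737


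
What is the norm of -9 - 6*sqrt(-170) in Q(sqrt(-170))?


N(a + b*sqrt(d)) = a^2 - d*b^2
= (-9)^2 - (-170)*(-6)^2
= 81 + 6120
= 6201

6201


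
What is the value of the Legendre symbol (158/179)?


p = 179 is prime, so compute (158/179) with the reciprocity algorithm (Jacobi-symbol steps: pull out 2s via (2/n), flip via reciprocity, reduce):
  pull out 2: (2/179) = -1  (since 179 mod 8 = 3)
  reciprocity: (79/179) -> -(179/79)
  reduce: (21/79)
  reciprocity: (21/79) -> +(79/21)
  reduce: (16/21)
  pull out 2: (2/21) = -1  (since 21 mod 8 = 5)
  pull out 2: (2/21) = -1  (since 21 mod 8 = 5)
  pull out 2: (2/21) = -1  (since 21 mod 8 = 5)
  pull out 2: (2/21) = -1  (since 21 mod 8 = 5)
  (1/21) = 1
Product of signs = 1
(158/179) = 1

1


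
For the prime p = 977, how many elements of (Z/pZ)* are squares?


For prime p, the number of non-zero quadratic residues is (p-1)/2.
= (977-1)/2
= 488

488


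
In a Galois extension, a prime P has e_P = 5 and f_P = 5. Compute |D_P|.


|D_P| = e * f
= 5 * 5
= 25

25


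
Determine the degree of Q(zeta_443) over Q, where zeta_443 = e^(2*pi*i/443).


The degree equals Euler's totient phi(443).
443 = 443
phi(443) = 442

442


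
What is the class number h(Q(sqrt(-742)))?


K = Q(sqrt(-742)). d mod 4 = 2, so D = disc(K) = 4d = -2968
h(K) equals the number of primitive reduced positive-definite forms (a, b, c) = a*x^2 + b*x*y + c*y^2 with b^2 - 4ac = D,
where reduced means |b| <= a <= c, with b >= 0 whenever |b| = a or a = c, and primitive means gcd(a, b, c) = 1.
Reduced forces 3a^2 <= |D| = 2968, so 1 <= a <= 31; b must have the parity of D, and c = (b^2 - D)/(4a) must be an integer >= a.
Enumerate a = 1..31, b in [-a, a]:
  a=1: (1, 0, 742)  [1]
  a=2: (2, 0, 371)  [1]
  a=3..6: none
  a=7: (7, 0, 106)  [1]
  a=8..12: none
  a=13: (13, -10, 59), (13, 10, 59)  [2]
  a=14: (14, 0, 53)  [1]
  a=15..25: none
  a=26: (26, -16, 31), (26, 16, 31)  [2]
  a=27..31: none
Total reduced forms: 1 + 1 + 1 + 2 + 1 + 2 = 8
h = 8

8


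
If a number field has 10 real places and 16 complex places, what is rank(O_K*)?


By Dirichlet's unit theorem:
rank = r1 + r2 - 1
= 10 + 16 - 1
= 25

25


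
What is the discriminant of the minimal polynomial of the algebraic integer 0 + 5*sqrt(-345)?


The element 0 + 5*sqrt(-345) has minimal polynomial:
x^2 + 0*x + 8625
Discriminant = (0)^2 - 4*(8625)
= 0 - 34500
= -34500

-34500


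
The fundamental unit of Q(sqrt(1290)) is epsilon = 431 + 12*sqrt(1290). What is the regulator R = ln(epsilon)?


epsilon = 431 + 12*sqrt(1290)
= 861.9988
R = ln(861.9988)
= 6.7593

6.7593


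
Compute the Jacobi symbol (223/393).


Compute (223/393) via quadratic reciprocity:
  reciprocity: (223/393) -> +(393/223)
  reduce: (170/223)
  pull out 2: (2/223) = +1  (since 223 mod 8 = 7)
  reciprocity: (85/223) -> +(223/85)
  reduce: (53/85)
  reciprocity: (53/85) -> +(85/53)
  reduce: (32/53)
  pull out 2: (2/53) = -1  (since 53 mod 8 = 5)
  pull out 2: (2/53) = -1  (since 53 mod 8 = 5)
  pull out 2: (2/53) = -1  (since 53 mod 8 = 5)
  pull out 2: (2/53) = -1  (since 53 mod 8 = 5)
  pull out 2: (2/53) = -1  (since 53 mod 8 = 5)
  (1/53) = 1
Product of signs = -1

-1


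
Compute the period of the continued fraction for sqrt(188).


Run the CF algorithm for sqrt(188).
a_0 = floor(sqrt(188)) = 13; set m_0=0, q_0=1.
Recurrence: m' = q*a - m,  q' = (d - m'^2)/q,  a' = floor((a_0 + m')/q').
  step 1: m=13, q=19, a=1
  step 2: m=6, q=8, a=2
  step 3: m=10, q=11, a=2
  step 4: m=12, q=4, a=6
  step 5: m=12, q=11, a=2
  step 6: m=10, q=8, a=2
  step 7: m=6, q=19, a=1
  step 8: m=13, q=1, a=26
a_8 = 2*a_0 = 26, so the period closes here.
sqrt(188) = [13; 1, 2, 2, 6, 2, 2, 1, 26]
Period length = 8

8


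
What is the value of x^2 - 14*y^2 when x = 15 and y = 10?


x^2 - d*y^2
= 15^2 - 14*10^2
= 225 - 1400
= -1175

-1175


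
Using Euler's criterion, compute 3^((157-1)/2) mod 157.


p = 157 is prime and the exponent is (p-1)/2 = 78, so by Euler's criterion 3^78 = (3/157) = +1 or -1 mod 157.
Compute by square-and-multiply:
  78 = 64 + 8 + 4 + 2 (binary 1001110)
  Repeated squaring mod 157: 3^1 = 3, 3^2 = 9, 3^4 = 81, 3^8 = 124, 3^16 = 147, 3^32 = 100, 3^64 = 109
  3^78 = 3^64 * 3^8 * 3^4 * 3^2 = 109 * 124 * 81 * 9 mod 157
    109 * 124 = 13516 = 14 mod 157
    14 * 81 = 1134 = 35 mod 157
    35 * 9 = 315 = 1 mod 157
  3^78 = 1 mod 157
Result 1: 3 is a quadratic residue mod 157.
3^78 mod 157 = 1

1


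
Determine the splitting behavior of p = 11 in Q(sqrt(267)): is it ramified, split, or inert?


K = Q(sqrt(267)). Since d mod 4 = 3, disc(K) = 1068.
Check p | disc: 1068 mod 11 = 1.
p does not divide disc. Compute Legendre symbol (d/p):
3^((11-1)/2) mod 11 = 1
(d/p) = 1, so p splits: (p) = P*P' with e=1, f=1, g=2.
Therefore p is split.

split


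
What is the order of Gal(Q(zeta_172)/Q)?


|Gal(Q(zeta_172)/Q)| = phi(172)
= 84

84


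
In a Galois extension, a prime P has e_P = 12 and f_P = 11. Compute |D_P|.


|D_P| = e * f
= 12 * 11
= 132

132


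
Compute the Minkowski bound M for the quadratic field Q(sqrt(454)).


d = 454, d mod 4 = 2, so disc(K) = 4d = 1816; |disc(K)| = 1816
Real quadratic field, so n = 2, s = r2 = 0, r1 = 2
M = (n!/n^n) * (4/pi)^s * sqrt(|disc(K)|) = (2!/2^2) * (4/pi)^0 * sqrt(1816)
= 0.5 * 1.000000 * 42.614552
= 21.3073

21.3073


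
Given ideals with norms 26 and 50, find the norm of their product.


N(IJ) = N(I) * N(J)
= 26 * 50
= 1300

1300


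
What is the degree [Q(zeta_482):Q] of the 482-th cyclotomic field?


The degree equals Euler's totient phi(482).
482 = 2 * 241
phi(482) = 240

240


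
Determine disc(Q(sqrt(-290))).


For K = Q(sqrt(d)) with d squarefree: disc(K) = d if d = 1 mod 4, and disc(K) = 4d if d = 2 or 3 mod 4.
Here d = -290, and d mod 4 = 2.
d = 2 mod 4, not 1 (O_K = Z[sqrt(d)]), so disc(K) = 4d = 4 * (-290) = -1160

-1160


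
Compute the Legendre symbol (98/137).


p = 137 is prime, so compute (98/137) with the reciprocity algorithm (Jacobi-symbol steps: pull out 2s via (2/n), flip via reciprocity, reduce):
  pull out 2: (2/137) = +1  (since 137 mod 8 = 1)
  reciprocity: (49/137) -> +(137/49)
  reduce: (39/49)
  reciprocity: (39/49) -> +(49/39)
  reduce: (10/39)
  pull out 2: (2/39) = +1  (since 39 mod 8 = 7)
  reciprocity: (5/39) -> +(39/5)
  reduce: (4/5)
  pull out 2: (2/5) = -1  (since 5 mod 8 = 5)
  pull out 2: (2/5) = -1  (since 5 mod 8 = 5)
  (1/5) = 1
Product of signs = 1
(98/137) = 1

1


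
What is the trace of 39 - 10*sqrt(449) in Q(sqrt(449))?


Tr(a + b*sqrt(d)) = (a + b*sqrt(d)) + (a - b*sqrt(d)) = 2a
= 2 * (39)
= 78

78


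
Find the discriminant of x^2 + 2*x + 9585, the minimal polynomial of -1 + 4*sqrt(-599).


The element -1 + 4*sqrt(-599) has minimal polynomial:
x^2 + 2*x + 9585
Discriminant = (2)^2 - 4*(9585)
= 4 - 38340
= -38336

-38336


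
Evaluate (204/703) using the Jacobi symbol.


Compute (204/703) via quadratic reciprocity:
  pull out 2: (2/703) = +1  (since 703 mod 8 = 7)
  pull out 2: (2/703) = +1  (since 703 mod 8 = 7)
  reciprocity: (51/703) -> -(703/51)
  reduce: (40/51)
  pull out 2: (2/51) = -1  (since 51 mod 8 = 3)
  pull out 2: (2/51) = -1  (since 51 mod 8 = 3)
  pull out 2: (2/51) = -1  (since 51 mod 8 = 3)
  reciprocity: (5/51) -> +(51/5)
  reduce: (1/5)
  (1/5) = 1
Product of signs = 1

1


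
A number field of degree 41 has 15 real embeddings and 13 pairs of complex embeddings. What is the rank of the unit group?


By Dirichlet's unit theorem:
rank = r1 + r2 - 1
= 15 + 13 - 1
= 27

27


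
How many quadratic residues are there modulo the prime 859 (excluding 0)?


For prime p, the number of non-zero quadratic residues is (p-1)/2.
= (859-1)/2
= 429

429


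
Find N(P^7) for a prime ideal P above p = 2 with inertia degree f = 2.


N(P^a) = p^(a*f)
= 2^(7*2)
= 2^14
= 16384

16384


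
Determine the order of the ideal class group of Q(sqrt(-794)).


K = Q(sqrt(-794)). d mod 4 = 2, so D = disc(K) = 4d = -3176
h(K) equals the number of primitive reduced positive-definite forms (a, b, c) = a*x^2 + b*x*y + c*y^2 with b^2 - 4ac = D,
where reduced means |b| <= a <= c, with b >= 0 whenever |b| = a or a = c, and primitive means gcd(a, b, c) = 1.
Reduced forces 3a^2 <= |D| = 3176, so 1 <= a <= 32; b must have the parity of D, and c = (b^2 - D)/(4a) must be an integer >= a.
Enumerate a = 1..32, b in [-a, a]:
  a=1: (1, 0, 794)  [1]
  a=2: (2, 0, 397)  [1]
  a=3: (3, -2, 265), (3, 2, 265)  [2]
  a=4: none
  a=5: (5, -2, 159), (5, 2, 159)  [2]
  a=6: (6, -4, 133), (6, 4, 133)  [2]
  a=7: (7, -4, 114), (7, 4, 114)  [2]
  a=8: none
  a=9: (9, -8, 90), (9, 8, 90)  [2]
  a=10: (10, -8, 81), (10, 8, 81)  [2]
  a=11: (11, -6, 73), (11, 6, 73)  [2]
  a=12: none
  a=13: (13, -10, 63), (13, 10, 63)  [2]
  a=14: (14, -4, 57), (14, 4, 57)  [2]
  a=15: (15, -8, 54), (15, -2, 53), (15, 2, 53), (15, 8, 54)  [4]
  a=16..17: none
  a=18: (18, -8, 45), (18, 8, 45)  [2]
  a=19: (19, -4, 42), (19, 4, 42)  [2]
  a=20: none
  a=21: (21, -10, 39), (21, -4, 38), (21, 4, 38), (21, 10, 39)  [4]
  a=22: (22, -16, 39), (22, 16, 39)  [2]
  a=23..24: none
  a=25: (25, -18, 35), (25, 18, 35)  [2]
  a=26: (26, -16, 33), (26, 16, 33)  [2]
  a=27: (27, -8, 30), (27, 8, 30)  [2]
  a=28..29: none
  a=30: (30, -28, 33), (30, 28, 33)  [2]
  a=31..32: none
Total reduced forms: 1 + 1 + 2 + 2 + 2 + 2 + 2 + 2 + 2 + 2 + 2 + 4 + 2 + 2 + 4 + 2 + 2 + 2 + 2 + 2 = 42
h = 42

42


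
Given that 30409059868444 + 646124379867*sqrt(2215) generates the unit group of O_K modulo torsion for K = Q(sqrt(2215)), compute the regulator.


epsilon = 30409059868444 + 646124379867*sqrt(2215)
= 6.0818e+13
R = ln(6.0818e+13)
= 31.7389

31.7389


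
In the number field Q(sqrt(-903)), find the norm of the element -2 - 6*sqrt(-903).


N(a + b*sqrt(d)) = a^2 - d*b^2
= (-2)^2 - (-903)*(-6)^2
= 4 + 32508
= 32512

32512


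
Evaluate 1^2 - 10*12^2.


x^2 - d*y^2
= 1^2 - 10*12^2
= 1 - 1440
= -1439

-1439


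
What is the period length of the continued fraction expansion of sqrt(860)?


Run the CF algorithm for sqrt(860).
a_0 = floor(sqrt(860)) = 29; set m_0=0, q_0=1.
Recurrence: m' = q*a - m,  q' = (d - m'^2)/q,  a' = floor((a_0 + m')/q').
  step 1: m=29, q=19, a=3
  step 2: m=28, q=4, a=14
  step 3: m=28, q=19, a=3
  step 4: m=29, q=1, a=58
a_4 = 2*a_0 = 58, so the period closes here.
sqrt(860) = [29; 3, 14, 3, 58]
Period length = 4

4


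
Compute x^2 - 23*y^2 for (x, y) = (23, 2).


x^2 - d*y^2
= 23^2 - 23*2^2
= 529 - 92
= 437

437


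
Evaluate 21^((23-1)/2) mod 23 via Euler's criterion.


p = 23 is prime and the exponent is (p-1)/2 = 11, so by Euler's criterion 21^11 = (21/23) = +1 or -1 mod 23.
Compute by square-and-multiply:
  11 = 8 + 2 + 1 (binary 1011)
  Repeated squaring mod 23: 21^1 = 21, 21^2 = 4, 21^4 = 16, 21^8 = 3
  21^11 = 21^8 * 21^2 * 21^1 = 3 * 4 * 21 mod 23
    3 * 4 = 12 = 12 mod 23
    12 * 21 = 252 = 22 mod 23
  21^11 = 22 mod 23
Result 22 = p - 1 = -1 mod 23: 21 is a quadratic non-residue mod 23. As a residue in [0, p-1] the value is 22.
21^11 mod 23 = 22

22
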